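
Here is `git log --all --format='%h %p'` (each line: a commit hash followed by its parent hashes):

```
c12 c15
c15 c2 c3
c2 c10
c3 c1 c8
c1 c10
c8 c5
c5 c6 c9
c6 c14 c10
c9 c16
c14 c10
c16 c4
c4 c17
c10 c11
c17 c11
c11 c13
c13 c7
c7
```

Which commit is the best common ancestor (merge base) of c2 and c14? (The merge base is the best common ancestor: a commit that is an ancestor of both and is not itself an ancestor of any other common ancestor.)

Ancestors of c2: {c10, c11, c13, c2, c7}.
Ancestors of c14: {c10, c11, c13, c14, c7}.
Common ancestors: {c10, c11, c13, c7}.
Among these, c10 is not an ancestor of any other common ancestor — it is the merge base.

c10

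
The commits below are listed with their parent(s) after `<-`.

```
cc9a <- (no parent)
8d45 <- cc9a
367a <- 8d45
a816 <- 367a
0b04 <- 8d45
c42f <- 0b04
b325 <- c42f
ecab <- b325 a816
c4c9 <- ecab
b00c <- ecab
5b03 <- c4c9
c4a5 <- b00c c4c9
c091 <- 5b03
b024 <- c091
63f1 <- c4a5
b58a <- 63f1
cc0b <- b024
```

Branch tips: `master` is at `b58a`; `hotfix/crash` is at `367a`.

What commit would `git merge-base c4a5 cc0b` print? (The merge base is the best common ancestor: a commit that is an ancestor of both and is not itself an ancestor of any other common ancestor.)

c4c9

Ancestors of c4a5: {0b04, 367a, 8d45, a816, b00c, b325, c42f, c4a5, c4c9, cc9a, ecab}.
Ancestors of cc0b: {0b04, 367a, 5b03, 8d45, a816, b024, b325, c091, c42f, c4c9, cc0b, cc9a, ecab}.
Common ancestors: {0b04, 367a, 8d45, a816, b325, c42f, c4c9, cc9a, ecab}.
Among these, c4c9 is not an ancestor of any other common ancestor — it is the merge base.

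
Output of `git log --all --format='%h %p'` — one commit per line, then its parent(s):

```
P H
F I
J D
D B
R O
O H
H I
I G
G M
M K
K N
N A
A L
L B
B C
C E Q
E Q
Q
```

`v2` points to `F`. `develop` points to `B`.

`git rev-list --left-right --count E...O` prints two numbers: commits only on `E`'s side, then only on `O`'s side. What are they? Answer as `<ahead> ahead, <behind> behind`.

Reachable from E: {E, Q}.
Reachable from O: {A, B, C, E, G, H, I, K, L, M, N, O, Q}.
Only in E's history (ahead): {} — 0.
Only in O's history (behind): {A, B, C, G, H, I, K, L, M, N, O} — 11.

0 ahead, 11 behind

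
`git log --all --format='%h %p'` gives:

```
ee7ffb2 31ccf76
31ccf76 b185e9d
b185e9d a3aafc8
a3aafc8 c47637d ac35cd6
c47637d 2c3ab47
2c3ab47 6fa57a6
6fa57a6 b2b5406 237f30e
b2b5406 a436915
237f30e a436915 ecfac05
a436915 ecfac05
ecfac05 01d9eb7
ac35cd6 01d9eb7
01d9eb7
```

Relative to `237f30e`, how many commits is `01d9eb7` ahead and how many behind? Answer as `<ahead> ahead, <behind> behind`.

Reachable from 01d9eb7: {01d9eb7}.
Reachable from 237f30e: {01d9eb7, 237f30e, a436915, ecfac05}.
Only in 01d9eb7's history (ahead): {} — 0.
Only in 237f30e's history (behind): {237f30e, a436915, ecfac05} — 3.

0 ahead, 3 behind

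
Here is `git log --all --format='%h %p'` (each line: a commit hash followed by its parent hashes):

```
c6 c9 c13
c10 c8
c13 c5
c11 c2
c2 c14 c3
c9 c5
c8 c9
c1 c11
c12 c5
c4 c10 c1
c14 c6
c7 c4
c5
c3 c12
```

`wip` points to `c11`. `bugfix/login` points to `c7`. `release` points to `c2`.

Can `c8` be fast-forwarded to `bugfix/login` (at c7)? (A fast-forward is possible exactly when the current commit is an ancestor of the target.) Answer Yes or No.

Yes

A fast-forward from c8 to c7 is possible iff c8 is an ancestor of c7.
Ancestors of c7: {c1, c10, c11, c12, c13, c14, c2, c3, c4, c5, c6, c7, c8, c9}.
c8 is among them, so fast-forward is possible.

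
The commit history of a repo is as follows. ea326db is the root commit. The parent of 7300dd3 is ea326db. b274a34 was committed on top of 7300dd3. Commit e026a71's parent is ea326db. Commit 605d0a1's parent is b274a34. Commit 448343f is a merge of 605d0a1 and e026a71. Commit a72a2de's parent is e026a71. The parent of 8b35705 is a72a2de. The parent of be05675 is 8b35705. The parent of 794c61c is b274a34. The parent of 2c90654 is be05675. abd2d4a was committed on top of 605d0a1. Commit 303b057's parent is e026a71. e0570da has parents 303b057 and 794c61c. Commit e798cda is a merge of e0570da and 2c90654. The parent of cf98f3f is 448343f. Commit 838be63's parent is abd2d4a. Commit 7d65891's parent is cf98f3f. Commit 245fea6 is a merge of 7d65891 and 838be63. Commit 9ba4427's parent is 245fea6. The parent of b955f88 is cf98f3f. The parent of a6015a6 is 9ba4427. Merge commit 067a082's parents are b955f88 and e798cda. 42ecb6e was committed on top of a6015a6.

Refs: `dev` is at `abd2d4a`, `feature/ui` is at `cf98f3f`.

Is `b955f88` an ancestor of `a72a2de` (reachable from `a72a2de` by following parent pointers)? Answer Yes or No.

Ancestors of a72a2de: {a72a2de, e026a71, ea326db}.
b955f88 is not in that set, so it is not an ancestor of a72a2de.

No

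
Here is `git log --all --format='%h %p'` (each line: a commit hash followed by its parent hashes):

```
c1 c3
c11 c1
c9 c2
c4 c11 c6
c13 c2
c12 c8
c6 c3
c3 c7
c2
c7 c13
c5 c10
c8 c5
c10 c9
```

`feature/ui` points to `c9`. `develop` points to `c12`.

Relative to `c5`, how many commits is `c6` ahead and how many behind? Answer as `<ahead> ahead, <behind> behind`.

Reachable from c6: {c13, c2, c3, c6, c7}.
Reachable from c5: {c10, c2, c5, c9}.
Only in c6's history (ahead): {c13, c3, c6, c7} — 4.
Only in c5's history (behind): {c10, c5, c9} — 3.

4 ahead, 3 behind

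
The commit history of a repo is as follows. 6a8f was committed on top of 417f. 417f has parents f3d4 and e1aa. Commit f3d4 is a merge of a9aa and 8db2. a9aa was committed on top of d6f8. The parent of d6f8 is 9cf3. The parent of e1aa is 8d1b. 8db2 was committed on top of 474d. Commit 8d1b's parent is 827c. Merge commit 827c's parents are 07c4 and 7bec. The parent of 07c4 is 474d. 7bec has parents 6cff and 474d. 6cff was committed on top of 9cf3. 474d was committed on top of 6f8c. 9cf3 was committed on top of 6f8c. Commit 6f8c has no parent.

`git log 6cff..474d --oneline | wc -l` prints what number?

Reachable from 474d: {474d, 6f8c}.
Reachable from 6cff: {6cff, 6f8c, 9cf3}.
In 474d's history but not 6cff's: {474d} — 1 commit.

1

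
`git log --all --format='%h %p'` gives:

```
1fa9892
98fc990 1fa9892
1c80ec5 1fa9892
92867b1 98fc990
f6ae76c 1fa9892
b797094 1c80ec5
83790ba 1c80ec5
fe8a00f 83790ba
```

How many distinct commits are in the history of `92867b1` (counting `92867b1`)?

3

Walking parent pointers from 92867b1: reachable set = {1fa9892, 92867b1, 98fc990}.
That is 3 commits.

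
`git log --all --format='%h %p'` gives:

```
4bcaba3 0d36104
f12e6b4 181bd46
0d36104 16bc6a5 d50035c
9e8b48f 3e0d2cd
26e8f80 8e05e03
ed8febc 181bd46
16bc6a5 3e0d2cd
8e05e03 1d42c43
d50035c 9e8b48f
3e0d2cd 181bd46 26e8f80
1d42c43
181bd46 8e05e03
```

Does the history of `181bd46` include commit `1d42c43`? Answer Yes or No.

Ancestors of 181bd46 (commits reachable by following parents): {181bd46, 1d42c43, 8e05e03}.
1d42c43 is in that set, so it is an ancestor of 181bd46.

Yes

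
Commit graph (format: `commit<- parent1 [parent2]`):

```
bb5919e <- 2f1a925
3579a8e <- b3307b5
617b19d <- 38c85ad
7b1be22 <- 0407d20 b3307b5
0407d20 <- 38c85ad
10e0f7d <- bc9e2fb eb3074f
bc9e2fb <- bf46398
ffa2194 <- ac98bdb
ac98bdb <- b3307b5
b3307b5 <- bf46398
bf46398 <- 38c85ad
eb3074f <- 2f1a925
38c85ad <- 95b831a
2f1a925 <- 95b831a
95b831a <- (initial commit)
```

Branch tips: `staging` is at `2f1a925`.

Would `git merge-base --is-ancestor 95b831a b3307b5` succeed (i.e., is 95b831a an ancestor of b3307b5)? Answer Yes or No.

Yes

Ancestors of b3307b5 (commits reachable by following parents): {38c85ad, 95b831a, b3307b5, bf46398}.
95b831a is in that set, so it is an ancestor of b3307b5.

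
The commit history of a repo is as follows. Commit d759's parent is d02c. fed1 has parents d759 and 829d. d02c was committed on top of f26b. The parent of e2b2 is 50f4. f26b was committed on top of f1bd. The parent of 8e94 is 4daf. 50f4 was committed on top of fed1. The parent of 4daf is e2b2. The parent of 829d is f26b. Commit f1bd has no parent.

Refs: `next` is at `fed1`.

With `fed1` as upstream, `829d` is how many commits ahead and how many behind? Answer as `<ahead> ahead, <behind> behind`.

Reachable from 829d: {829d, f1bd, f26b}.
Reachable from fed1: {829d, d02c, d759, f1bd, f26b, fed1}.
Only in 829d's history (ahead): {} — 0.
Only in fed1's history (behind): {d02c, d759, fed1} — 3.

0 ahead, 3 behind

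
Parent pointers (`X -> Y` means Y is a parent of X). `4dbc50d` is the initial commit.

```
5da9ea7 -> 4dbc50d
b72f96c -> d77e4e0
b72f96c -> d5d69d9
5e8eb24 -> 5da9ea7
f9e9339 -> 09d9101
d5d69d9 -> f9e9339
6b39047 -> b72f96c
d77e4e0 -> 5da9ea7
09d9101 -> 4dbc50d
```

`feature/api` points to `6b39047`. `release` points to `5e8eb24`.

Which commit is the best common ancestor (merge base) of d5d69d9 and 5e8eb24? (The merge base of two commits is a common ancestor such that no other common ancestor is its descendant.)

4dbc50d

Ancestors of d5d69d9: {09d9101, 4dbc50d, d5d69d9, f9e9339}.
Ancestors of 5e8eb24: {4dbc50d, 5da9ea7, 5e8eb24}.
Common ancestors: {4dbc50d}.
The only common ancestor is 4dbc50d, so it is the merge base.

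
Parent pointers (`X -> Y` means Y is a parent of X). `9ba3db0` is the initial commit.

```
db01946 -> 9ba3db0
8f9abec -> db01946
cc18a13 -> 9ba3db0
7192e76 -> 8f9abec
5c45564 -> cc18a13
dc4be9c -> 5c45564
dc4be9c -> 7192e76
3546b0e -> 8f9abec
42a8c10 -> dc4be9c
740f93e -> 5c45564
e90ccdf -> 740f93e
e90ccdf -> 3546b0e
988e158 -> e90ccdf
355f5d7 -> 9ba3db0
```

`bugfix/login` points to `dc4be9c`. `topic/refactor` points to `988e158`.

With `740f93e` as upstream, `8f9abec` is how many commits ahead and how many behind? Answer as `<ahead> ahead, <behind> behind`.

2 ahead, 3 behind

Reachable from 8f9abec: {8f9abec, 9ba3db0, db01946}.
Reachable from 740f93e: {5c45564, 740f93e, 9ba3db0, cc18a13}.
Only in 8f9abec's history (ahead): {8f9abec, db01946} — 2.
Only in 740f93e's history (behind): {5c45564, 740f93e, cc18a13} — 3.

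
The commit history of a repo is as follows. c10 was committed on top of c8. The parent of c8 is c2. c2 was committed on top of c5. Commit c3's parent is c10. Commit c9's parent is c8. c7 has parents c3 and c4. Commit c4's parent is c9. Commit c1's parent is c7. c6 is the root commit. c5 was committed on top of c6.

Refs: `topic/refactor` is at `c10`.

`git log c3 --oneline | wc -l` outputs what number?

Walking parent pointers from c3: reachable set = {c10, c2, c3, c5, c6, c8}.
That is 6 commits.

6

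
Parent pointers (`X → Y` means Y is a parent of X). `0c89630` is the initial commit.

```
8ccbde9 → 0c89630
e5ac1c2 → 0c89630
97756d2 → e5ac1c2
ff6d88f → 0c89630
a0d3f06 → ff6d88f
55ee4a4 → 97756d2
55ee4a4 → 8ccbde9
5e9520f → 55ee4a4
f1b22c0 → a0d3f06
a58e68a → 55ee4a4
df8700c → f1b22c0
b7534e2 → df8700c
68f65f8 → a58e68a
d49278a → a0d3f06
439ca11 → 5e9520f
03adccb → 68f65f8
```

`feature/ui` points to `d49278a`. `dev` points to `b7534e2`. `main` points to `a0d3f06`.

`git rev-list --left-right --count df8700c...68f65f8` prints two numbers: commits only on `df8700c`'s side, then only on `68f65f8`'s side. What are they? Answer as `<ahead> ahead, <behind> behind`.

Reachable from df8700c: {0c89630, a0d3f06, df8700c, f1b22c0, ff6d88f}.
Reachable from 68f65f8: {0c89630, 55ee4a4, 68f65f8, 8ccbde9, 97756d2, a58e68a, e5ac1c2}.
Only in df8700c's history (ahead): {a0d3f06, df8700c, f1b22c0, ff6d88f} — 4.
Only in 68f65f8's history (behind): {55ee4a4, 68f65f8, 8ccbde9, 97756d2, a58e68a, e5ac1c2} — 6.

4 ahead, 6 behind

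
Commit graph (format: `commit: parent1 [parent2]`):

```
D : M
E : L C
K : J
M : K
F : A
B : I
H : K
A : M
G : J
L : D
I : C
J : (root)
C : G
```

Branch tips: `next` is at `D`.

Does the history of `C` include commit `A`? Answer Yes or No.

Ancestors of C: {C, G, J}.
A is not in that set, so it is not an ancestor of C.

No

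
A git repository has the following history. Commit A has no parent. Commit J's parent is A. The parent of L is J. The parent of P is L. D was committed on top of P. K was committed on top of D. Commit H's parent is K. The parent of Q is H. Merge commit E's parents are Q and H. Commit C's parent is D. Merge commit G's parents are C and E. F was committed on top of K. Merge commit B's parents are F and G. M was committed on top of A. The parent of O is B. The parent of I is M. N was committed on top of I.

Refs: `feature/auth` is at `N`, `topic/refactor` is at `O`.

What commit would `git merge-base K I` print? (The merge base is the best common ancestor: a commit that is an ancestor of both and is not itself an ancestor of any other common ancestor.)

Ancestors of K: {A, D, J, K, L, P}.
Ancestors of I: {A, I, M}.
Common ancestors: {A}.
The only common ancestor is A, so it is the merge base.

A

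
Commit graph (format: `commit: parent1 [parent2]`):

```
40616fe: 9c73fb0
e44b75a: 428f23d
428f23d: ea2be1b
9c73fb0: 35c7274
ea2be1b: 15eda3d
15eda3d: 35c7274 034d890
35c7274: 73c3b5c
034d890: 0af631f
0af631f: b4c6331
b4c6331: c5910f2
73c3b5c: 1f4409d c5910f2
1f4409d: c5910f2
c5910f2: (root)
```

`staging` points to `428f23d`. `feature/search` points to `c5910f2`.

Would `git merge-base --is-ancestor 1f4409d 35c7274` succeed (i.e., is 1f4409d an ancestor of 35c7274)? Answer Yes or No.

Yes

Ancestors of 35c7274 (commits reachable by following parents): {1f4409d, 35c7274, 73c3b5c, c5910f2}.
1f4409d is in that set, so it is an ancestor of 35c7274.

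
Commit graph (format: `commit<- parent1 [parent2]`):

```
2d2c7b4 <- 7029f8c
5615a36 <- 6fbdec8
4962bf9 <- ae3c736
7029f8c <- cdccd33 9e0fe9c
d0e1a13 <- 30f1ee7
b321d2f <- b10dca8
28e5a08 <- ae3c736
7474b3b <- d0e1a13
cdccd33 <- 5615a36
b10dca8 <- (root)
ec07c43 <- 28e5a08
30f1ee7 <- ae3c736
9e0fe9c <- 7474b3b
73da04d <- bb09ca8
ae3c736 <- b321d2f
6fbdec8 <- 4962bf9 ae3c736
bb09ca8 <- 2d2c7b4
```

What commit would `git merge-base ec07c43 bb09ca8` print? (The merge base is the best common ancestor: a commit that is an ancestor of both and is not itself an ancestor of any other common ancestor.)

ae3c736

Ancestors of ec07c43: {28e5a08, ae3c736, b10dca8, b321d2f, ec07c43}.
Ancestors of bb09ca8: {2d2c7b4, 30f1ee7, 4962bf9, 5615a36, 6fbdec8, 7029f8c, 7474b3b, 9e0fe9c, ae3c736, b10dca8, b321d2f, bb09ca8, cdccd33, d0e1a13}.
Common ancestors: {ae3c736, b10dca8, b321d2f}.
Among these, ae3c736 is not an ancestor of any other common ancestor — it is the merge base.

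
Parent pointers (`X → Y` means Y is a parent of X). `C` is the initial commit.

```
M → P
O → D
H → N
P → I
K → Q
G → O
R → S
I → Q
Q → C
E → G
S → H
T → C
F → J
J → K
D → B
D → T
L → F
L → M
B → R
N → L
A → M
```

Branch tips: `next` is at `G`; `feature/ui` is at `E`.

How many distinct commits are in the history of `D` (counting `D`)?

Walking parent pointers from D: reachable set = {B, C, D, F, H, I, J, K, L, M, N, P, Q, R, S, T}.
That is 16 commits.

16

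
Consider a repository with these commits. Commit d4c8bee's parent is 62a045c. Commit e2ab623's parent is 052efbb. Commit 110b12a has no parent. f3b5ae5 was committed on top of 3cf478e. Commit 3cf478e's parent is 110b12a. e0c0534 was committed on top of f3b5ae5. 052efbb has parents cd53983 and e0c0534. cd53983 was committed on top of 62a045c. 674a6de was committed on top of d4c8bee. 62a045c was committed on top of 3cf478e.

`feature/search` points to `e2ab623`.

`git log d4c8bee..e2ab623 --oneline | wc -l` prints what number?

Reachable from e2ab623: {052efbb, 110b12a, 3cf478e, 62a045c, cd53983, e0c0534, e2ab623, f3b5ae5}.
Reachable from d4c8bee: {110b12a, 3cf478e, 62a045c, d4c8bee}.
In e2ab623's history but not d4c8bee's: {052efbb, cd53983, e0c0534, e2ab623, f3b5ae5} — 5 commits.

5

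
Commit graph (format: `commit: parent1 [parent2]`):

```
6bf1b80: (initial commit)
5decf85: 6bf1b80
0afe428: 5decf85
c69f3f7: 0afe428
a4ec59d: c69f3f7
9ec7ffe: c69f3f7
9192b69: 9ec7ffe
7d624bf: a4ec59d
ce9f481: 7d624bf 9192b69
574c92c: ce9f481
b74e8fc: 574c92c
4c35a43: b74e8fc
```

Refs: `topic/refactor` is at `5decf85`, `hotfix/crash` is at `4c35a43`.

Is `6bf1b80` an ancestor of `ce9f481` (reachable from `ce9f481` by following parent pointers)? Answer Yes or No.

Yes

Ancestors of ce9f481 (commits reachable by following parents): {0afe428, 5decf85, 6bf1b80, 7d624bf, 9192b69, 9ec7ffe, a4ec59d, c69f3f7, ce9f481}.
6bf1b80 is in that set, so it is an ancestor of ce9f481.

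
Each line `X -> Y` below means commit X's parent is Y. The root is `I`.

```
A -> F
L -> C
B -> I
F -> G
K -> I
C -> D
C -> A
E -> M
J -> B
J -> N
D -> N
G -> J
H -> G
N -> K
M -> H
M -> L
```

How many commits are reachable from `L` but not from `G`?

Reachable from L: {A, B, C, D, F, G, I, J, K, L, N}.
Reachable from G: {B, G, I, J, K, N}.
In L's history but not G's: {A, C, D, F, L} — 5 commits.

5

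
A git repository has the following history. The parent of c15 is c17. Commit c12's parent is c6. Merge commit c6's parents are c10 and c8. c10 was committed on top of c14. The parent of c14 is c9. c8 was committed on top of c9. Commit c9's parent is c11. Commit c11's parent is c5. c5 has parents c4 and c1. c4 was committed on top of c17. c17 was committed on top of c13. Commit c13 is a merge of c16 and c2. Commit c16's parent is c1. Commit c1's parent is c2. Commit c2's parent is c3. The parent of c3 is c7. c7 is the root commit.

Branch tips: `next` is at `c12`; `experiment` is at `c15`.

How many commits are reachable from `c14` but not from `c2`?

9

Reachable from c14: {c1, c11, c13, c14, c16, c17, c2, c3, c4, c5, c7, c9}.
Reachable from c2: {c2, c3, c7}.
In c14's history but not c2's: {c1, c11, c13, c14, c16, c17, c4, c5, c9} — 9 commits.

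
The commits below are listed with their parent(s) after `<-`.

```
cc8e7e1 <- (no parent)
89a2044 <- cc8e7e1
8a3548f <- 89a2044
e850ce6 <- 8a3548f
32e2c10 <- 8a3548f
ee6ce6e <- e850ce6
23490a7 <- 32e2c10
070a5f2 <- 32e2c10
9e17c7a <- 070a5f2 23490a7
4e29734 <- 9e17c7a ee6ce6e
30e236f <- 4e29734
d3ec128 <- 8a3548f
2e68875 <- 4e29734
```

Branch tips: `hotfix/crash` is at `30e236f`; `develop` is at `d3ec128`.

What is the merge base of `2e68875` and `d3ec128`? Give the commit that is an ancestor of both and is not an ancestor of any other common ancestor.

Ancestors of 2e68875: {070a5f2, 23490a7, 2e68875, 32e2c10, 4e29734, 89a2044, 8a3548f, 9e17c7a, cc8e7e1, e850ce6, ee6ce6e}.
Ancestors of d3ec128: {89a2044, 8a3548f, cc8e7e1, d3ec128}.
Common ancestors: {89a2044, 8a3548f, cc8e7e1}.
Among these, 8a3548f is not an ancestor of any other common ancestor — it is the merge base.

8a3548f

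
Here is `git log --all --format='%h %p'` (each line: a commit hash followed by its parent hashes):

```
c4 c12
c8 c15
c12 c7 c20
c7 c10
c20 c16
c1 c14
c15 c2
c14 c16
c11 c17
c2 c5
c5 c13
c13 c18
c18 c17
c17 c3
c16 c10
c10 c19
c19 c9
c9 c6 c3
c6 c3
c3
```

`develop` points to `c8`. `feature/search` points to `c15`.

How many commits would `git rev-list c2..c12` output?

8

Reachable from c12: {c10, c12, c16, c19, c20, c3, c6, c7, c9}.
Reachable from c2: {c13, c17, c18, c2, c3, c5}.
In c12's history but not c2's: {c10, c12, c16, c19, c20, c6, c7, c9} — 8 commits.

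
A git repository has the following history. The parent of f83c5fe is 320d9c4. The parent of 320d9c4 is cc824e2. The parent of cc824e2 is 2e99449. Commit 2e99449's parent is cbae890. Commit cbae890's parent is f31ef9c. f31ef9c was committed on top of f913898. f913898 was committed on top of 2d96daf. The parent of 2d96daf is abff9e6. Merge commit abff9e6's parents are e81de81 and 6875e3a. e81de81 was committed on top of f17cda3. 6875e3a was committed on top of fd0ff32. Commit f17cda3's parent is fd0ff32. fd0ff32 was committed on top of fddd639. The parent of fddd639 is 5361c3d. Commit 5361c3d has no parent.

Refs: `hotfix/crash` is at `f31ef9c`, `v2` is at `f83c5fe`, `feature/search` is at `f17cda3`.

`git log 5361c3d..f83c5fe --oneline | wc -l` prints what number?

14

Reachable from f83c5fe: {2d96daf, 2e99449, 320d9c4, 5361c3d, 6875e3a, abff9e6, cbae890, cc824e2, e81de81, f17cda3, f31ef9c, f83c5fe, f913898, fd0ff32, fddd639}.
Reachable from 5361c3d: {5361c3d}.
In f83c5fe's history but not 5361c3d's: {2d96daf, 2e99449, 320d9c4, 6875e3a, abff9e6, cbae890, cc824e2, e81de81, f17cda3, f31ef9c, f83c5fe, f913898, fd0ff32, fddd639} — 14 commits.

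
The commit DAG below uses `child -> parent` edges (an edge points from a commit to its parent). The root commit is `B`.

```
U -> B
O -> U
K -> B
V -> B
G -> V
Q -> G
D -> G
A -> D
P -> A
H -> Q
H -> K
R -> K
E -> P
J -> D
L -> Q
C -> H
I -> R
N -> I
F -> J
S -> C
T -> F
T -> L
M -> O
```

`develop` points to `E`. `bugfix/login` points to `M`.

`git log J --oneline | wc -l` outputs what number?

5

Walking parent pointers from J: reachable set = {B, D, G, J, V}.
That is 5 commits.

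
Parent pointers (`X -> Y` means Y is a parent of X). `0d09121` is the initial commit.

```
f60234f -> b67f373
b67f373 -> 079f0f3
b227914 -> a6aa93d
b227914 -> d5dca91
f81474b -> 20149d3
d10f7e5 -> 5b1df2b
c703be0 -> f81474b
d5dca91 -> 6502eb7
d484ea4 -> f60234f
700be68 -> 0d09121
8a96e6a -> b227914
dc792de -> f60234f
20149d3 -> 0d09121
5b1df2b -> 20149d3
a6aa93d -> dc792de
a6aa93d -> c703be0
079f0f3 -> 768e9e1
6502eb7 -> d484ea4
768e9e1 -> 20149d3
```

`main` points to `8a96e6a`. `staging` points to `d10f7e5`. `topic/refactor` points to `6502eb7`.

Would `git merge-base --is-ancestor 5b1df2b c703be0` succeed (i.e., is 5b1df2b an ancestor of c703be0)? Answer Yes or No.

Ancestors of c703be0: {0d09121, 20149d3, c703be0, f81474b}.
5b1df2b is not in that set, so it is not an ancestor of c703be0.

No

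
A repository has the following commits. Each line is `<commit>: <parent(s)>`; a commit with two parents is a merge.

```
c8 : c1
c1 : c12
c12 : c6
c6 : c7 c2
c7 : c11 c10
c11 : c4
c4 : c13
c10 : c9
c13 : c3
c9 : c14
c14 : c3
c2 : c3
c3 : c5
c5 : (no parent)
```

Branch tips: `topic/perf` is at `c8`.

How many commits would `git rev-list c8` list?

14

Walking parent pointers from c8: reachable set = {c1, c10, c11, c12, c13, c14, c2, c3, c4, c5, c6, c7, c8, c9}.
That is 14 commits.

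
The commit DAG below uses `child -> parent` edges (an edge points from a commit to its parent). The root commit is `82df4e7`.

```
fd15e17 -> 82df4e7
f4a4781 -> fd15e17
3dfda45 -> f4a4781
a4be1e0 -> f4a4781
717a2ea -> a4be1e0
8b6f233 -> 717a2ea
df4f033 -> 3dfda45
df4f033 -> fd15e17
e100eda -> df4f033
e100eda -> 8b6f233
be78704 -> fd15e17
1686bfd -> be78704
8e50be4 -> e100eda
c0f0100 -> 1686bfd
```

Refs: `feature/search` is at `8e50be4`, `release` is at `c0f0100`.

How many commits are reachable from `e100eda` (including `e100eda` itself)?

Walking parent pointers from e100eda: reachable set = {3dfda45, 717a2ea, 82df4e7, 8b6f233, a4be1e0, df4f033, e100eda, f4a4781, fd15e17}.
That is 9 commits.

9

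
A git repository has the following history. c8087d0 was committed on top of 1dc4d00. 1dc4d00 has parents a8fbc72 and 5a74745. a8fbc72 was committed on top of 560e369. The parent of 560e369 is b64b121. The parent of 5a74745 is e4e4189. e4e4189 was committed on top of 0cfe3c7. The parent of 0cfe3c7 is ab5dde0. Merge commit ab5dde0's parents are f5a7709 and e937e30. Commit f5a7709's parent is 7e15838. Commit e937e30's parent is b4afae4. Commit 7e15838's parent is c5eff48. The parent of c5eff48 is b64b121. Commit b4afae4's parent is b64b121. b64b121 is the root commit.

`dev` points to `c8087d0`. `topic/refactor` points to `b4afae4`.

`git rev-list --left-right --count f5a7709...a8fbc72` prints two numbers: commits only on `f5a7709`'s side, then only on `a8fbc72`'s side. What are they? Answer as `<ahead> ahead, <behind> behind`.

Reachable from f5a7709: {7e15838, b64b121, c5eff48, f5a7709}.
Reachable from a8fbc72: {560e369, a8fbc72, b64b121}.
Only in f5a7709's history (ahead): {7e15838, c5eff48, f5a7709} — 3.
Only in a8fbc72's history (behind): {560e369, a8fbc72} — 2.

3 ahead, 2 behind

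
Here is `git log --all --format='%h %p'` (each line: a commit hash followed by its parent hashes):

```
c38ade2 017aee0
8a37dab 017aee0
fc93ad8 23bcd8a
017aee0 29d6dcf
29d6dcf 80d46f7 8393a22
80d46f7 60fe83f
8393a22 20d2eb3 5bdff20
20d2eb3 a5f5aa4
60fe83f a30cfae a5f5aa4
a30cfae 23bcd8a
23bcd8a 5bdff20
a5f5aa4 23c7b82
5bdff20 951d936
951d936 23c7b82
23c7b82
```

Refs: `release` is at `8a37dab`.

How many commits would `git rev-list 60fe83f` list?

7

Walking parent pointers from 60fe83f: reachable set = {23bcd8a, 23c7b82, 5bdff20, 60fe83f, 951d936, a30cfae, a5f5aa4}.
That is 7 commits.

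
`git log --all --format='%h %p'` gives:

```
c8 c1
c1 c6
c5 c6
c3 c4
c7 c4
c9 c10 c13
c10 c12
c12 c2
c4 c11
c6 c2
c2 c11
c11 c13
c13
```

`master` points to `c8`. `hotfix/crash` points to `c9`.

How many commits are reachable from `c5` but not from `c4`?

Reachable from c5: {c11, c13, c2, c5, c6}.
Reachable from c4: {c11, c13, c4}.
In c5's history but not c4's: {c2, c5, c6} — 3 commits.

3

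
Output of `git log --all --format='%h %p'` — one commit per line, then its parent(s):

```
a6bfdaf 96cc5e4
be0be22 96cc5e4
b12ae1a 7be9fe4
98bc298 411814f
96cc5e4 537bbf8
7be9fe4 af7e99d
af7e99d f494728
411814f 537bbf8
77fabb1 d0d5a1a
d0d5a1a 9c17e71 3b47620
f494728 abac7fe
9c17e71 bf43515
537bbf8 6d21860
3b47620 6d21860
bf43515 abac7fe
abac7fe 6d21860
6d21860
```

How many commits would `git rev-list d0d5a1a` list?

6

Walking parent pointers from d0d5a1a: reachable set = {3b47620, 6d21860, 9c17e71, abac7fe, bf43515, d0d5a1a}.
That is 6 commits.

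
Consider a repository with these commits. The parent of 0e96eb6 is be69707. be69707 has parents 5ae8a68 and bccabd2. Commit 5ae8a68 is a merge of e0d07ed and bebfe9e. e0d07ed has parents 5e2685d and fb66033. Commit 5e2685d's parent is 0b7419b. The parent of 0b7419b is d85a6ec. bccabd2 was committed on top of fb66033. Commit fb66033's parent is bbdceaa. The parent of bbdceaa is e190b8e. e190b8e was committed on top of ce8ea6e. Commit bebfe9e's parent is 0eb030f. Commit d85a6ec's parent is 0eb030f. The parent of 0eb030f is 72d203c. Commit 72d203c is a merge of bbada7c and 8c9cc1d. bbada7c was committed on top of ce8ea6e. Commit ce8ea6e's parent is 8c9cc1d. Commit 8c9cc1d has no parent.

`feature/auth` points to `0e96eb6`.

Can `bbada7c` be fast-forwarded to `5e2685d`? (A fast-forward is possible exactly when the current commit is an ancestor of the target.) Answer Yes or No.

Yes

A fast-forward from bbada7c to 5e2685d is possible iff bbada7c is an ancestor of 5e2685d.
Ancestors of 5e2685d: {0b7419b, 0eb030f, 5e2685d, 72d203c, 8c9cc1d, bbada7c, ce8ea6e, d85a6ec}.
bbada7c is among them, so fast-forward is possible.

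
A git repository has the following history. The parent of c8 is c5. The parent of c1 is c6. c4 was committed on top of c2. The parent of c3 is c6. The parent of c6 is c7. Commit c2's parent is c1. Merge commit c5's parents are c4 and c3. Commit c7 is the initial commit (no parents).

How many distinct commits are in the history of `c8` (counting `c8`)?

Walking parent pointers from c8: reachable set = {c1, c2, c3, c4, c5, c6, c7, c8}.
That is 8 commits.

8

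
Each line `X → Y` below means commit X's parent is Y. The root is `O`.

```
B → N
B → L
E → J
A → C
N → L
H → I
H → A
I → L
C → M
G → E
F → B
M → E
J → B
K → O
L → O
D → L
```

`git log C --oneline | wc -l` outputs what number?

Walking parent pointers from C: reachable set = {B, C, E, J, L, M, N, O}.
That is 8 commits.

8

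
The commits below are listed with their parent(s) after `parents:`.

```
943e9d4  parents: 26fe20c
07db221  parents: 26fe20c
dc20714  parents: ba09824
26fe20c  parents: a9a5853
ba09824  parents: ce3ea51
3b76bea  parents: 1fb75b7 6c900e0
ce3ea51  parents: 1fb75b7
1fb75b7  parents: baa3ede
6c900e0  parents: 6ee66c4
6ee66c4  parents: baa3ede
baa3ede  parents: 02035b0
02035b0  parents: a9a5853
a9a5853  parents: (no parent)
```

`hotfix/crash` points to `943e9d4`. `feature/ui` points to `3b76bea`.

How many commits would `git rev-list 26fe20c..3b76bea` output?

6

Reachable from 3b76bea: {02035b0, 1fb75b7, 3b76bea, 6c900e0, 6ee66c4, a9a5853, baa3ede}.
Reachable from 26fe20c: {26fe20c, a9a5853}.
In 3b76bea's history but not 26fe20c's: {02035b0, 1fb75b7, 3b76bea, 6c900e0, 6ee66c4, baa3ede} — 6 commits.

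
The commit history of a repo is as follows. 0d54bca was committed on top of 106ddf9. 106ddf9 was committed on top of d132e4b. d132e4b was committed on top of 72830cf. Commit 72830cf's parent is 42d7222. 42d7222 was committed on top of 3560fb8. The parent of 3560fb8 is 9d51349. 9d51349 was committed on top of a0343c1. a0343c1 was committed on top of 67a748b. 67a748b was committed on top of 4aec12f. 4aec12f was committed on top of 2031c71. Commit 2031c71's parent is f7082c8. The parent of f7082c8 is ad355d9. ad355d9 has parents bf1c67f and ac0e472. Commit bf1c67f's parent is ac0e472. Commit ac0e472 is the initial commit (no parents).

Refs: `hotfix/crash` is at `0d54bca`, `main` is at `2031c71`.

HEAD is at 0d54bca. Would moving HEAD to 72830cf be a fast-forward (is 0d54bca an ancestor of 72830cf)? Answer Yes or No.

A fast-forward from 0d54bca to 72830cf is possible iff 0d54bca is an ancestor of 72830cf.
Ancestors of 72830cf: {2031c71, 3560fb8, 42d7222, 4aec12f, 67a748b, 72830cf, 9d51349, a0343c1, ac0e472, ad355d9, bf1c67f, f7082c8}.
0d54bca is not among them, so fast-forward is not possible.

No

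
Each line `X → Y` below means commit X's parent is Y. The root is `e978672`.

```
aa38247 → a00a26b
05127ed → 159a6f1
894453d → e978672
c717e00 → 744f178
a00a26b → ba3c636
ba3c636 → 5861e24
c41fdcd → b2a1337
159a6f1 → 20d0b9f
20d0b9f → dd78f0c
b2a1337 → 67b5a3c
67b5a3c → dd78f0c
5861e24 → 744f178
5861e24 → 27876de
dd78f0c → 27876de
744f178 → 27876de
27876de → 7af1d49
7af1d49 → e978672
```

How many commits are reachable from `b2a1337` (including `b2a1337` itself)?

Walking parent pointers from b2a1337: reachable set = {27876de, 67b5a3c, 7af1d49, b2a1337, dd78f0c, e978672}.
That is 6 commits.

6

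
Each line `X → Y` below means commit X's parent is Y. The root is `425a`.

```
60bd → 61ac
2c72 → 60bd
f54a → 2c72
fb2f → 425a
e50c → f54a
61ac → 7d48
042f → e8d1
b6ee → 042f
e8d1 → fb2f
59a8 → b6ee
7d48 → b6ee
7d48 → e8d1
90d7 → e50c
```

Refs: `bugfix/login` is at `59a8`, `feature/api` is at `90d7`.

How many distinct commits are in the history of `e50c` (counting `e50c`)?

11

Walking parent pointers from e50c: reachable set = {042f, 2c72, 425a, 60bd, 61ac, 7d48, b6ee, e50c, e8d1, f54a, fb2f}.
That is 11 commits.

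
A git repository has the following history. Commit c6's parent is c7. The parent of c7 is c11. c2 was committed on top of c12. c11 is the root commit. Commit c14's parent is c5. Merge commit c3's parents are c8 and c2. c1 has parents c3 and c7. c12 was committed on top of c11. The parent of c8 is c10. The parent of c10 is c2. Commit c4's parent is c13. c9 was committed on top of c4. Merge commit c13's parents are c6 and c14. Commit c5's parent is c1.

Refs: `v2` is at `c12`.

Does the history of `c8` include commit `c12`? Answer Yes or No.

Yes

Ancestors of c8 (commits reachable by following parents): {c10, c11, c12, c2, c8}.
c12 is in that set, so it is an ancestor of c8.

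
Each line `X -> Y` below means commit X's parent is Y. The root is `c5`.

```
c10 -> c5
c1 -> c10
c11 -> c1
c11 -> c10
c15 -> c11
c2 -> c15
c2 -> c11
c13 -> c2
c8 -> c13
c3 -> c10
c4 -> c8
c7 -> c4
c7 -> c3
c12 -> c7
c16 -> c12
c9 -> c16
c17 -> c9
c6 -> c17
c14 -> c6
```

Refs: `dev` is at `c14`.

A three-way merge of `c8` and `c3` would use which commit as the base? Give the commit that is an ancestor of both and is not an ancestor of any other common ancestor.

Ancestors of c8: {c1, c10, c11, c13, c15, c2, c5, c8}.
Ancestors of c3: {c10, c3, c5}.
Common ancestors: {c10, c5}.
Among these, c10 is not an ancestor of any other common ancestor — it is the merge base.

c10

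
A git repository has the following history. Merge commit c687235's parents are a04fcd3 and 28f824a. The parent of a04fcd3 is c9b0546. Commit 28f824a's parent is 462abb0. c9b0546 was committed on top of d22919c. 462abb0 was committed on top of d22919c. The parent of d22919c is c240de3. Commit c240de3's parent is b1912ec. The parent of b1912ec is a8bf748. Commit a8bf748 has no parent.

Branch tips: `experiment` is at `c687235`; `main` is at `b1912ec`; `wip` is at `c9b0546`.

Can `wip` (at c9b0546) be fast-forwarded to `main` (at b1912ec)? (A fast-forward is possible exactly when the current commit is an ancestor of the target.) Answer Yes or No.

No

A fast-forward from c9b0546 to b1912ec is possible iff c9b0546 is an ancestor of b1912ec.
Ancestors of b1912ec: {a8bf748, b1912ec}.
c9b0546 is not among them, so fast-forward is not possible.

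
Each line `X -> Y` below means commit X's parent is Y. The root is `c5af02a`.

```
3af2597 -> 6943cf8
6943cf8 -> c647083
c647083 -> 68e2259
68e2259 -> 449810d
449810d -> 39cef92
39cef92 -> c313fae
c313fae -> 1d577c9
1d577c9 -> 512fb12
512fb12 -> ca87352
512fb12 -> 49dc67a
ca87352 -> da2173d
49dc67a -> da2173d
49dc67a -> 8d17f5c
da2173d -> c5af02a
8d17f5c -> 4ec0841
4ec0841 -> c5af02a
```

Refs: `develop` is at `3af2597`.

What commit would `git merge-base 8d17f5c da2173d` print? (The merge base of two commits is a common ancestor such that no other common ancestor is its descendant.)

c5af02a

Ancestors of 8d17f5c: {4ec0841, 8d17f5c, c5af02a}.
Ancestors of da2173d: {c5af02a, da2173d}.
Common ancestors: {c5af02a}.
The only common ancestor is c5af02a, so it is the merge base.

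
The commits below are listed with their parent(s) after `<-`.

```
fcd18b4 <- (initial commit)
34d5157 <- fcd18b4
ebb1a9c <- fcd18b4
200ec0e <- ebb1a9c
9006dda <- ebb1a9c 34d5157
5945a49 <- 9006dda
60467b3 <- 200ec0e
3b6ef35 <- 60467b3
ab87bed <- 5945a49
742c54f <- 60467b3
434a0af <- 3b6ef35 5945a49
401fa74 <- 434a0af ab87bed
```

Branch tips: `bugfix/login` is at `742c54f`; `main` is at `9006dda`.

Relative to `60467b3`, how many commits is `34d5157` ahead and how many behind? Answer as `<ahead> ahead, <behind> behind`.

Reachable from 34d5157: {34d5157, fcd18b4}.
Reachable from 60467b3: {200ec0e, 60467b3, ebb1a9c, fcd18b4}.
Only in 34d5157's history (ahead): {34d5157} — 1.
Only in 60467b3's history (behind): {200ec0e, 60467b3, ebb1a9c} — 3.

1 ahead, 3 behind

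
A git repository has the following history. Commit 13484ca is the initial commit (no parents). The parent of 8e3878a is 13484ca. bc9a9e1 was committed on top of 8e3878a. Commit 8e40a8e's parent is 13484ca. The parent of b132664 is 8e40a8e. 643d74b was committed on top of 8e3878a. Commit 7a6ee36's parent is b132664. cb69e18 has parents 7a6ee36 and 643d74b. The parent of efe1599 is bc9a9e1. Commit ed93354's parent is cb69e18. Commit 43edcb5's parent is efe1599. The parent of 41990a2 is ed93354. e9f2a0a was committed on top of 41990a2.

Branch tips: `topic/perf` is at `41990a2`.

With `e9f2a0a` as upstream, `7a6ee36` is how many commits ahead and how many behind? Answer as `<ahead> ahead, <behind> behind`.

0 ahead, 6 behind

Reachable from 7a6ee36: {13484ca, 7a6ee36, 8e40a8e, b132664}.
Reachable from e9f2a0a: {13484ca, 41990a2, 643d74b, 7a6ee36, 8e3878a, 8e40a8e, b132664, cb69e18, e9f2a0a, ed93354}.
Only in 7a6ee36's history (ahead): {} — 0.
Only in e9f2a0a's history (behind): {41990a2, 643d74b, 8e3878a, cb69e18, e9f2a0a, ed93354} — 6.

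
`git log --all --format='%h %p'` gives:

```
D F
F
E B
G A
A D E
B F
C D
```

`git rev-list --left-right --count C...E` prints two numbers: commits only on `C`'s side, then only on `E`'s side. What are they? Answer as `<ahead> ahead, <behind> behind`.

2 ahead, 2 behind

Reachable from C: {C, D, F}.
Reachable from E: {B, E, F}.
Only in C's history (ahead): {C, D} — 2.
Only in E's history (behind): {B, E} — 2.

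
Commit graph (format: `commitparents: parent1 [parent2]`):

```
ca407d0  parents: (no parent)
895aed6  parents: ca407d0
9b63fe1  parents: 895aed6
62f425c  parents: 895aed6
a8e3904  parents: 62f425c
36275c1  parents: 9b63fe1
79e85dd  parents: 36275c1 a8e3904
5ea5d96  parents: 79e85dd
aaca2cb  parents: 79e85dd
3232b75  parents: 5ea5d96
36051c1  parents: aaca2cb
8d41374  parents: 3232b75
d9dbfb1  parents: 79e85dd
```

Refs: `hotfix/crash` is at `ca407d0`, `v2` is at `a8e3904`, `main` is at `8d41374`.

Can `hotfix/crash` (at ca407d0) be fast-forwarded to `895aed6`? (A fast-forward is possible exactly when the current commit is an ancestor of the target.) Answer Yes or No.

A fast-forward from ca407d0 to 895aed6 is possible iff ca407d0 is an ancestor of 895aed6.
Ancestors of 895aed6: {895aed6, ca407d0}.
ca407d0 is among them, so fast-forward is possible.

Yes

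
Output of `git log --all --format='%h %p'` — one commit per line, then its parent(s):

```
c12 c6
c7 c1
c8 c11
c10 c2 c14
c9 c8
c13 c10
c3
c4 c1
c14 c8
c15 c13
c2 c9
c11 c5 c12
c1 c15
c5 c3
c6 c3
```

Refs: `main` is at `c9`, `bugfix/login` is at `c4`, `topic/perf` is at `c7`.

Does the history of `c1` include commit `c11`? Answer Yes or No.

Ancestors of c1 (commits reachable by following parents): {c1, c10, c11, c12, c13, c14, c15, c2, c3, c5, c6, c8, c9}.
c11 is in that set, so it is an ancestor of c1.

Yes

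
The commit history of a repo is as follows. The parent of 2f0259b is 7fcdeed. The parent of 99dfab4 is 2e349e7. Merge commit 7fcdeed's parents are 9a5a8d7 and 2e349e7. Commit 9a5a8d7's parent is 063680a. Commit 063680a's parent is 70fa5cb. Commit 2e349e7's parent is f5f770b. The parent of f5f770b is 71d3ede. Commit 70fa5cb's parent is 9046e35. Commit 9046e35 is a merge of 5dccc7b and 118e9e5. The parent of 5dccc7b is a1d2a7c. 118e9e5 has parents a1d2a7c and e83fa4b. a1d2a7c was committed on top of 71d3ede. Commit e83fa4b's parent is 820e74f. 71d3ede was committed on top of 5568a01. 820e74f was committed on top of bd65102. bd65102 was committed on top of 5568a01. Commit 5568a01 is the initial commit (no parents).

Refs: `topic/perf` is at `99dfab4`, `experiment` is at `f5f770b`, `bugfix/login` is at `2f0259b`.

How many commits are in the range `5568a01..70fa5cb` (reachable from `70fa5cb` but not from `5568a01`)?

Reachable from 70fa5cb: {118e9e5, 5568a01, 5dccc7b, 70fa5cb, 71d3ede, 820e74f, 9046e35, a1d2a7c, bd65102, e83fa4b}.
Reachable from 5568a01: {5568a01}.
In 70fa5cb's history but not 5568a01's: {118e9e5, 5dccc7b, 70fa5cb, 71d3ede, 820e74f, 9046e35, a1d2a7c, bd65102, e83fa4b} — 9 commits.

9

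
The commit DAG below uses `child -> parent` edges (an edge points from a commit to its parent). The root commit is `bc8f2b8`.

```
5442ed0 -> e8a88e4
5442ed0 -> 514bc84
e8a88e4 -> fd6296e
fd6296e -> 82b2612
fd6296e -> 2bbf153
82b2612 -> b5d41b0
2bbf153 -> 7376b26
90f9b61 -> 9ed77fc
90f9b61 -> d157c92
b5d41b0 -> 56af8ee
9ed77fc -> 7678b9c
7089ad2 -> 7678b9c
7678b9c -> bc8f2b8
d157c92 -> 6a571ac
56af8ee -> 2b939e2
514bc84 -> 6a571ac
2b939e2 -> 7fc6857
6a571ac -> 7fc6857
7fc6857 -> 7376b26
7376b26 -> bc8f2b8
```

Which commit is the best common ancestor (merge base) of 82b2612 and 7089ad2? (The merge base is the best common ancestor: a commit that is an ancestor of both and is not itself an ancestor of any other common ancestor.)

bc8f2b8

Ancestors of 82b2612: {2b939e2, 56af8ee, 7376b26, 7fc6857, 82b2612, b5d41b0, bc8f2b8}.
Ancestors of 7089ad2: {7089ad2, 7678b9c, bc8f2b8}.
Common ancestors: {bc8f2b8}.
The only common ancestor is bc8f2b8, so it is the merge base.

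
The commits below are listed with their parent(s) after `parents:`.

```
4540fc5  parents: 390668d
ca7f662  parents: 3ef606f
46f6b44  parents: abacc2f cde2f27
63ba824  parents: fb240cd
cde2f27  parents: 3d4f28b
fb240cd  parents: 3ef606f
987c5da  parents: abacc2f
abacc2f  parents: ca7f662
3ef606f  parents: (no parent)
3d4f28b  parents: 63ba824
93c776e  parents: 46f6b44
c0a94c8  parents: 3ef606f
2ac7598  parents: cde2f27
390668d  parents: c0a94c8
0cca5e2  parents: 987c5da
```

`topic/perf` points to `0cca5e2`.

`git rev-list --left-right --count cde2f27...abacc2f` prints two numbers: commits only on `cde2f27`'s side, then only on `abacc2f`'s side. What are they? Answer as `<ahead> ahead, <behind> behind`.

Reachable from cde2f27: {3d4f28b, 3ef606f, 63ba824, cde2f27, fb240cd}.
Reachable from abacc2f: {3ef606f, abacc2f, ca7f662}.
Only in cde2f27's history (ahead): {3d4f28b, 63ba824, cde2f27, fb240cd} — 4.
Only in abacc2f's history (behind): {abacc2f, ca7f662} — 2.

4 ahead, 2 behind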